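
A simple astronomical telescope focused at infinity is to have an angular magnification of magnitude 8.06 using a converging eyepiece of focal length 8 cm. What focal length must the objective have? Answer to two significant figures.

64 cm

|M| = f_obj/|f_eye|, so f_obj = |M| x |f_eye| = 8.06 x 8 = 64.480 cm.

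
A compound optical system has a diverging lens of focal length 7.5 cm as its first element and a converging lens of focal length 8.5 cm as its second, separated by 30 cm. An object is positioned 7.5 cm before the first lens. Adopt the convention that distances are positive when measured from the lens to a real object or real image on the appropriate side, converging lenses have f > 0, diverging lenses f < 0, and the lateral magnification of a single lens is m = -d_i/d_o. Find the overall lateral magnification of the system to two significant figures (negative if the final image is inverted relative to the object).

-0.17

Lens 1: 1/d_i1 = 1/f_1 - 1/d_o1 = 1/(-7.5) - 1/7.5 = -0.26667 cm^-1, so d_i1 = -3.750 cm.
m_1 = -(-3.750)/7.5 = 0.5000.
The intermediate image is virtual, 3.750 cm to the left of lens 1, so d_o2 = L - d_i1 = 30 - (-3.750) = 33.750 cm.
Lens 2: 1/d_i2 = 1/f_2 - 1/d_o2 = 1/8.5 - 1/(33.750) = 0.08802 cm^-1, so d_i2 = 11.361 cm.
m_2 = -(11.361)/(33.750) = -0.3366.
Overall magnification: m = m_1 m_2 = -0.1683.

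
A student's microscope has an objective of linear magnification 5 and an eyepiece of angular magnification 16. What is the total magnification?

The overall magnification of a compound microscope is the product of the objective and eyepiece magnifications:
M = M_obj x M_eye = 5 x 16 = 80.

80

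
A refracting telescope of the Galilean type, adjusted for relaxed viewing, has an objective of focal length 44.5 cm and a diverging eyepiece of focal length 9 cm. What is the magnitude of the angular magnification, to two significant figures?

|M| = f_obj/|f_eye| = 44.5/9 = 4.944.

4.9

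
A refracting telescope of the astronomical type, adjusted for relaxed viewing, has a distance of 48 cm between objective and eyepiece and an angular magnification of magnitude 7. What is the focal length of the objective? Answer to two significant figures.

42 cm

In normal adjustment the tube length equals f_obj + f_eye and |M| = f_obj/f_eye.
So f_obj = 7 f_eye and 7 f_eye + f_eye = 48 cm, giving f_eye = 48/8 = 6.000 cm and f_obj = 42.000 cm.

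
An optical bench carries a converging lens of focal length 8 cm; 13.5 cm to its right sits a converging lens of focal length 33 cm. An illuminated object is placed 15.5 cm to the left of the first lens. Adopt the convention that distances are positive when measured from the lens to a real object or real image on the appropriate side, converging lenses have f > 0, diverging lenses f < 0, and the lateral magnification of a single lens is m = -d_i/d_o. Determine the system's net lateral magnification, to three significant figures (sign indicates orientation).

Applying the thin-lens equation to the first lens, 1/8 = 1/15.5 + 1/d_i1, which gives d_i1 = 16.533 cm.
Its lateral magnification is m_1 = -d_i1/d_o1 = -(16.533)/15.5 = -1.0667.
Since 16.533 cm > 13.5 cm, the first image lies past the second lens and serves as a virtual object: d_o2 = L - d_i1 = -3.033 cm.
Applying the thin-lens equation again with f_2 = 33 cm and d_o2 = -3.033 cm gives d_i2 = 2.778 cm.
m_2 = -(2.778)/(-3.033) = 0.9158.
The system's lateral magnification is m_1 m_2 = (-1.0667)(0.9158) = -0.9769.

-0.977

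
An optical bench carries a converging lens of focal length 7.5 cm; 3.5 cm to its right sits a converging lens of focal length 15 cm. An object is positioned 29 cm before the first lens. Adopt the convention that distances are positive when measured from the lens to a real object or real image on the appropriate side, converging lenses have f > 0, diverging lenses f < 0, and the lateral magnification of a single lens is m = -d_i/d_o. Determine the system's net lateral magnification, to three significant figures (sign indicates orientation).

Applying the thin-lens equation to the first lens, 1/7.5 = 1/29 + 1/d_i1, which gives d_i1 = 10.116 cm.
Its lateral magnification is m_1 = -d_i1/d_o1 = -(10.116)/29 = -0.3488.
This image would form 10.116 cm past lens 1, i.e. 6.616 cm beyond lens 2, so it is a virtual object for lens 2: d_o2 = 3.5 - 10.116 = -6.616 cm.
Applying the thin-lens equation again with f_2 = 15 cm and d_o2 = -6.616 cm gives d_i2 = 4.591 cm.
m_2 = -(4.591)/(-6.616) = 0.6939.
Overall magnification: m = m_1 m_2 = -0.2421.

-0.242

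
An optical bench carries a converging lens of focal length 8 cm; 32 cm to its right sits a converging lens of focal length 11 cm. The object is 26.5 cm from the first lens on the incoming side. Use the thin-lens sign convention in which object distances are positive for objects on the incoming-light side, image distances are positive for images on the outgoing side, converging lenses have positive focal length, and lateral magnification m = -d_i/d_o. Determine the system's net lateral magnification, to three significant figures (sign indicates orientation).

First lens: d_i1 = 1/(1/8 - 1/26.5) = 11.459 cm.
m_1 = -(11.459)/26.5 = -0.4324.
The intermediate image is 11.459 cm to the right of lens 1, so d_o2 = L - d_i1 = 32 - 11.459 = 20.541 cm.
Second lens: d_i2 = 1/(1/11 - 1/(20.541)) = 23.683 cm.
m_2 = -(23.683)/(20.541) = -1.1530.
Total m = m_1 x m_2 = (-0.4324)(-1.1530) = 0.4986.

0.499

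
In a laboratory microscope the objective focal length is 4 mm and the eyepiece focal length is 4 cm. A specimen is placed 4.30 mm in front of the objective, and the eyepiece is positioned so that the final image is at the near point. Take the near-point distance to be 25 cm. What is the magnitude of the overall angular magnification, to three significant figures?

96.7

Convert to cm: f_obj = 4 mm = 0.4 cm; d_o = 4.30 mm = 0.43 cm.
Objective: 1/d_i = 1/f_obj - 1/d_o = 1/0.4 - 1/0.43 = 0.17442 cm^-1, so d_i = 5.733 cm.
m_obj = -d_i/d_o = -5.733/0.43 = -13.333.
Eyepiece angular magnification (image at near point): M_eye = 1 + D/f_e = 1 + 25/4 = 7.250.
Overall M = m_obj x M_eye = (-13.333)(7.250) = -96.67.
|M| = 96.67.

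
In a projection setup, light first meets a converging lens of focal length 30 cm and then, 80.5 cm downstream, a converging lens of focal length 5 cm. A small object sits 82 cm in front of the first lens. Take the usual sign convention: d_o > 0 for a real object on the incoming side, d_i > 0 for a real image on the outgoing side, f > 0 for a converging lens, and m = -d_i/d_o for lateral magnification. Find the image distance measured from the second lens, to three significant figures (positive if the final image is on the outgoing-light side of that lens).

5.89 cm

Lens 1: 1/d_i1 = 1/f_1 - 1/d_o1 = 1/30 - 1/82 = 0.02114 cm^-1, so d_i1 = 47.308 cm.
That image sits 33.192 cm in front of the second lens, so d_o2 = 33.192 cm.
Lens 2: 1/d_i2 = 1/f_2 - 1/d_o2 = 1/5 - 1/(33.192) = 0.16987 cm^-1, so d_i2 = 5.887 cm.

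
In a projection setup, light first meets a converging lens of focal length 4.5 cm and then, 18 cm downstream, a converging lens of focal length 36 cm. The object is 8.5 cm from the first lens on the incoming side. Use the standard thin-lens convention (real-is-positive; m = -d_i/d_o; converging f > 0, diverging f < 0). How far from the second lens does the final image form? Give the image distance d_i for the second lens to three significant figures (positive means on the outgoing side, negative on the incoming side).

First lens: d_i1 = 1/(1/4.5 - 1/8.5) = 9.563 cm.
That image sits 8.437 cm in front of the second lens, so d_o2 = 8.437 cm.
Second lens: d_i2 = 1/(1/36 - 1/(8.437)) = -11.020 cm.

-11.0 cm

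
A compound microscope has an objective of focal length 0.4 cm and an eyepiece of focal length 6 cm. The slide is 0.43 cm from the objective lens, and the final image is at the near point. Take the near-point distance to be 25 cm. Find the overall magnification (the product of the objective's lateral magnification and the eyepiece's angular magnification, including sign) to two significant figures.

-69

Objective: 1/d_i = 1/f_obj - 1/d_o = 1/0.4 - 1/0.43 = 0.17442 cm^-1, so d_i = 5.733 cm.
m_obj = -d_i/d_o = -5.733/0.43 = -13.333.
Eyepiece angular magnification (image at near point): M_eye = 1 + D/f_e = 1 + 25/6 = 5.167.
Overall M = m_obj x M_eye = (-13.333)(5.167) = -68.89.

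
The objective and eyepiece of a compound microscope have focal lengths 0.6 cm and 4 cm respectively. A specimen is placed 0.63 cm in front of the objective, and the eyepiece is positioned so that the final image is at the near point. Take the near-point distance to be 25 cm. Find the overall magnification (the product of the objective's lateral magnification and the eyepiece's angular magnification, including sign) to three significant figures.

-145

Objective: 1/d_i = 1/f_obj - 1/d_o = 1/0.6 - 1/0.63 = 0.07937 cm^-1, so d_i = 12.600 cm.
m_obj = -d_i/d_o = -12.600/0.63 = -20.000.
Eyepiece angular magnification (image at near point): M_eye = 1 + D/f_e = 1 + 25/4 = 7.250.
Overall M = m_obj x M_eye = (-20.000)(7.250) = -145.00.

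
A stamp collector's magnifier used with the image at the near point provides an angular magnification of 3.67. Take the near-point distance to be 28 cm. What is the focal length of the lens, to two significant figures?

For the image at the near point, M = 1 + D/f.
f = D/(M - 1) = 28/(3.67 - 1) = 10.487 cm.

10 cm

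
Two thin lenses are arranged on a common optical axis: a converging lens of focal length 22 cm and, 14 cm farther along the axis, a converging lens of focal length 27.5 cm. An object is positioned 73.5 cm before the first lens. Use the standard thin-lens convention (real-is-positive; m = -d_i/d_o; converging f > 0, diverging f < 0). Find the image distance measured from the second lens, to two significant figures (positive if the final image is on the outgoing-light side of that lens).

11 cm

First lens: d_i1 = 1/(1/22 - 1/73.5) = 31.398 cm.
This image would form 31.398 cm past lens 1, i.e. 17.398 cm beyond lens 2, so it is a virtual object for lens 2: d_o2 = 14 - 31.398 = -17.398 cm.
Second lens: d_i2 = 1/(1/27.5 - 1/(-17.398)) = 10.656 cm.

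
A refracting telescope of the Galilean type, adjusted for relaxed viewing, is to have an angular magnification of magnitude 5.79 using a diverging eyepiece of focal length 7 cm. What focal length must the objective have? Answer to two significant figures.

41 cm

|M| = f_obj/|f_eye|, so f_obj = |M| x |f_eye| = 5.79 x 7 = 40.530 cm.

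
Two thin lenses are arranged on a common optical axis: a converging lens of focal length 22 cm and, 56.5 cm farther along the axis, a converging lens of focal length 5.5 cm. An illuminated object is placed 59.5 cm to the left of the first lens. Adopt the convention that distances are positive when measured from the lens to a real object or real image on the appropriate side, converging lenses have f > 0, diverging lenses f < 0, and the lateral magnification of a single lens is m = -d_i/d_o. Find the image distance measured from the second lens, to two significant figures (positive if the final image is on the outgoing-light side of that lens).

First lens: d_i1 = 1/(1/22 - 1/59.5) = 34.907 cm.
That image sits 21.593 cm in front of the second lens, so d_o2 = 21.593 cm.
Second lens: d_i2 = 1/(1/5.5 - 1/(21.593)) = 7.380 cm.

7.4 cm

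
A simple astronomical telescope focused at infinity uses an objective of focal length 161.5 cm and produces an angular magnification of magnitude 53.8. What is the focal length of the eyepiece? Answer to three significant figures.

|M| = f_obj/f_eye, so f_eye = f_obj/|M| = 161.5/53.8 = 3.002 cm.

3.00 cm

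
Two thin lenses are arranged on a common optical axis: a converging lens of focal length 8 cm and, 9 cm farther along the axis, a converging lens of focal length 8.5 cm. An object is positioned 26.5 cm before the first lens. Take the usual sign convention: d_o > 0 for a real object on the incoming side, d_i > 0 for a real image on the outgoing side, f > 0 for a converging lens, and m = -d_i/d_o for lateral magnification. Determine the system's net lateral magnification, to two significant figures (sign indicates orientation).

-0.34

Lens 1: 1/d_i1 = 1/f_1 - 1/d_o1 = 1/8 - 1/26.5 = 0.08726 cm^-1, so d_i1 = 11.459 cm.
m_1 = -(11.459)/26.5 = -0.4324.
This image would form 11.459 cm past lens 1, i.e. 2.459 cm beyond lens 2, so it is a virtual object for lens 2: d_o2 = 9 - 11.459 = -2.459 cm.
Lens 2: 1/d_i2 = 1/f_2 - 1/d_o2 = 1/8.5 - 1/(-2.459) = 0.52424 cm^-1, so d_i2 = 1.908 cm.
m_2 = -(1.908)/(-2.459) = 0.7756.
Total m = m_1 x m_2 = (-0.4324)(0.7756) = -0.3354.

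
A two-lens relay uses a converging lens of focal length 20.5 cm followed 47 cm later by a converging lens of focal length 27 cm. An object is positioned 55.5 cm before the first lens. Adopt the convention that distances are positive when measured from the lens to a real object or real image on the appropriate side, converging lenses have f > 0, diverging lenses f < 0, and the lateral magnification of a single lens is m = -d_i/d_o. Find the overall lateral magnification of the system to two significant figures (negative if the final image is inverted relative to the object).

-1.3

Applying the thin-lens equation to the first lens, 1/20.5 = 1/55.5 + 1/d_i1, which gives d_i1 = 32.507 cm.
Its lateral magnification is m_1 = -d_i1/d_o1 = -(32.507)/55.5 = -0.5857.
The intermediate image is 32.507 cm to the right of lens 1, so d_o2 = L - d_i1 = 47 - 32.507 = 14.493 cm.
Applying the thin-lens equation again with f_2 = 27 cm and d_o2 = 14.493 cm gives d_i2 = -31.287 cm.
m_2 = -(-31.287)/(14.493) = 2.1588.
Overall magnification: m = m_1 m_2 = -1.2644.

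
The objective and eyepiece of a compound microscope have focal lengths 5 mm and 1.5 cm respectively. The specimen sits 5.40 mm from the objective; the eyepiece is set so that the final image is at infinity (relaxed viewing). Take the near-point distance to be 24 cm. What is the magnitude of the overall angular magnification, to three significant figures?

Convert to cm: f_obj = 5 mm = 0.5 cm; d_o = 5.40 mm = 0.54 cm.
Objective: 1/d_i = 1/f_obj - 1/d_o = 1/0.5 - 1/0.54 = 0.14815 cm^-1, so d_i = 6.750 cm.
m_obj = -d_i/d_o = -6.750/0.54 = -12.500.
Eyepiece angular magnification (image at infinity): M_eye = D/f_e = 24/1.5 = 16.000.
Overall M = m_obj x M_eye = (-12.500)(16.000) = -200.00.
|M| = 200.00.

200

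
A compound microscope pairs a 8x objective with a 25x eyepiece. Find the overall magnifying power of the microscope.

The overall magnification of a compound microscope is the product of the objective and eyepiece magnifications:
M = M_obj x M_eye = 8 x 25 = 200.

200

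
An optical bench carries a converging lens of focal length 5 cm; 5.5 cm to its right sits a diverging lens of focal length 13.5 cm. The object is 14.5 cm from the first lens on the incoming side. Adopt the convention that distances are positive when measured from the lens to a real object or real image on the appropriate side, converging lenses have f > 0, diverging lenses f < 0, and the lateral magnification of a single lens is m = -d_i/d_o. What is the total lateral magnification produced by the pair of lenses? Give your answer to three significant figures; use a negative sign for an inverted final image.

Applying the thin-lens equation to the first lens, 1/5 = 1/14.5 + 1/d_i1, which gives d_i1 = 7.632 cm.
Its lateral magnification is m_1 = -d_i1/d_o1 = -(7.632)/14.5 = -0.5263.
Since 7.632 cm > 5.5 cm, the first image lies past the second lens and serves as a virtual object: d_o2 = L - d_i1 = -2.132 cm.
Applying the thin-lens equation again with f_2 = -13.5 cm and d_o2 = -2.132 cm gives d_i2 = 2.531 cm.
m_2 = -(2.531)/(-2.132) = 1.1875.
Total m = m_1 x m_2 = (-0.5263)(1.1875) = -0.6250.

-0.625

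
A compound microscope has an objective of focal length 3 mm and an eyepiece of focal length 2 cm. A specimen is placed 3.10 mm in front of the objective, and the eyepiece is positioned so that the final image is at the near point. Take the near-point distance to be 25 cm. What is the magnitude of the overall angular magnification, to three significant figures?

Convert to cm: f_obj = 3 mm = 0.3 cm; d_o = 3.10 mm = 0.31 cm.
Objective: 1/d_i = 1/f_obj - 1/d_o = 1/0.3 - 1/0.31 = 0.10753 cm^-1, so d_i = 9.300 cm.
m_obj = -d_i/d_o = -9.300/0.31 = -30.000.
Eyepiece angular magnification (image at near point): M_eye = 1 + D/f_e = 1 + 25/2 = 13.500.
Overall M = m_obj x M_eye = (-30.000)(13.500) = -405.00.
|M| = 405.00.

405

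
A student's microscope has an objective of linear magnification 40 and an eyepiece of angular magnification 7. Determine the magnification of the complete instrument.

The overall magnification of a compound microscope is the product of the objective and eyepiece magnifications:
M = M_obj x M_eye = 40 x 7 = 280.

280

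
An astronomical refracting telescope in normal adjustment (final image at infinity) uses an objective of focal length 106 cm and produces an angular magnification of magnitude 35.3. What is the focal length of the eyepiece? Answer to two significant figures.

|M| = f_obj/f_eye, so f_eye = f_obj/|M| = 106/35.3 = 3.003 cm.

3.0 cm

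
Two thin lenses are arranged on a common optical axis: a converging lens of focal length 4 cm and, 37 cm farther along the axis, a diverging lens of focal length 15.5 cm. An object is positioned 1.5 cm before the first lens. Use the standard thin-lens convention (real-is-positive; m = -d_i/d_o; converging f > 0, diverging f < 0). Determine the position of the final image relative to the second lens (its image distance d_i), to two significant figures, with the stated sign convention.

-11 cm

Lens 1: 1/d_i1 = 1/f_1 - 1/d_o1 = 1/4 - 1/1.5 = -0.41667 cm^-1, so d_i1 = -2.400 cm.
With d_i1 < 0 the first image is virtual and lies on the object side; the object distance for lens 2 is d_o2 = 37 - (-2.400) = 39.400 cm.
Lens 2: 1/d_i2 = 1/f_2 - 1/d_o2 = 1/(-15.5) - 1/(39.400) = -0.08990 cm^-1, so d_i2 = -11.124 cm.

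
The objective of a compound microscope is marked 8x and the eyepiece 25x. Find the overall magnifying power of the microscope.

200

The overall magnification of a compound microscope is the product of the objective and eyepiece magnifications:
M = M_obj x M_eye = 8 x 25 = 200.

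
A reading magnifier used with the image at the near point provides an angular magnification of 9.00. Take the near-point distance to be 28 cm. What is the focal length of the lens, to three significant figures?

3.50 cm

For the image at the near point, M = 1 + D/f.
f = D/(M - 1) = 28/(9.0 - 1) = 3.500 cm.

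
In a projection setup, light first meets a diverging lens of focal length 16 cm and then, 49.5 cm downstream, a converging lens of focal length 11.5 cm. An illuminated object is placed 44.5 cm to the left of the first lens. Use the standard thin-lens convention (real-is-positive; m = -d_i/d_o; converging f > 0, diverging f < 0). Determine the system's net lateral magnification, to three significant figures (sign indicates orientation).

-0.0611

Applying the thin-lens equation to the first lens, 1/(-16) = 1/44.5 + 1/d_i1, which gives d_i1 = -11.769 cm.
Its lateral magnification is m_1 = -d_i1/d_o1 = -(-11.769)/44.5 = 0.2645.
With d_i1 < 0 the first image is virtual and lies on the object side; the object distance for lens 2 is d_o2 = 49.5 - (-11.769) = 61.269 cm.
Applying the thin-lens equation again with f_2 = 11.5 cm and d_o2 = 61.269 cm gives d_i2 = 14.157 cm.
m_2 = -(14.157)/(61.269) = -0.2311.
Total m = m_1 x m_2 = (0.2645)(-0.2311) = -0.0611.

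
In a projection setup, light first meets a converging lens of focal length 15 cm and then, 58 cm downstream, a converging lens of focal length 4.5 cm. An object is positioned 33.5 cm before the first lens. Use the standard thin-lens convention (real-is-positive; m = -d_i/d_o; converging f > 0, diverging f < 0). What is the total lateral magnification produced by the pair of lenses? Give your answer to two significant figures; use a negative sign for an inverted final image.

0.14

First lens: d_i1 = 1/(1/15 - 1/33.5) = 27.162 cm.
m_1 = -(27.162)/33.5 = -0.8108.
The intermediate image is 27.162 cm to the right of lens 1, so d_o2 = L - d_i1 = 58 - 27.162 = 30.838 cm.
Second lens: d_i2 = 1/(1/4.5 - 1/(30.838)) = 5.269 cm.
m_2 = -(5.269)/(30.838) = -0.1709.
Overall magnification: m = m_1 m_2 = 0.1385.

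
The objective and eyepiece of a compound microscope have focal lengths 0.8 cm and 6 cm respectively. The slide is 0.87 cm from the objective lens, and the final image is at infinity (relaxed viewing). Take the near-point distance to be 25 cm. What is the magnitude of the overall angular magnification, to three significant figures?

47.6

Objective: 1/d_i = 1/f_obj - 1/d_o = 1/0.8 - 1/0.87 = 0.10057 cm^-1, so d_i = 9.943 cm.
m_obj = -d_i/d_o = -9.943/0.87 = -11.429.
Eyepiece angular magnification (image at infinity): M_eye = D/f_e = 25/6 = 4.167.
Overall M = m_obj x M_eye = (-11.429)(4.167) = -47.62.
|M| = 47.62.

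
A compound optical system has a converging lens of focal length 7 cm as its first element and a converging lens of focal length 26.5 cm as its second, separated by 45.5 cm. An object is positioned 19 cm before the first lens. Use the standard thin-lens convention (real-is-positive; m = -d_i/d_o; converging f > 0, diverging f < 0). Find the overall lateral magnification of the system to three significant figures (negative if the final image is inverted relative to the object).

1.95

First lens: d_i1 = 1/(1/7 - 1/19) = 11.083 cm.
m_1 = -(11.083)/19 = -0.5833.
That image sits 34.417 cm in front of the second lens, so d_o2 = 34.417 cm.
Second lens: d_i2 = 1/(1/26.5 - 1/(34.417)) = 115.205 cm.
m_2 = -(115.205)/(34.417) = -3.3474.
The system's lateral magnification is m_1 m_2 = (-0.5833)(-3.3474) = 1.9526.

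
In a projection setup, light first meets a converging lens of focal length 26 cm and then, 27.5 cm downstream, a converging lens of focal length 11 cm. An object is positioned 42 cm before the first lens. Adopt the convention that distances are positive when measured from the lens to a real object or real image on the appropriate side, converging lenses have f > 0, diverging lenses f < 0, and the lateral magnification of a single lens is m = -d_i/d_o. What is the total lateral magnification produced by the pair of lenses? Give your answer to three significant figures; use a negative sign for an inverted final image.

First lens: d_i1 = 1/(1/26 - 1/42) = 68.250 cm.
m_1 = -(68.250)/42 = -1.6250.
This image would form 68.250 cm past lens 1, i.e. 40.750 cm beyond lens 2, so it is a virtual object for lens 2: d_o2 = 27.5 - 68.250 = -40.750 cm.
Second lens: d_i2 = 1/(1/11 - 1/(-40.750)) = 8.662 cm.
m_2 = -(8.662)/(-40.750) = 0.2126.
Total m = m_1 x m_2 = (-1.6250)(0.2126) = -0.3454.

-0.345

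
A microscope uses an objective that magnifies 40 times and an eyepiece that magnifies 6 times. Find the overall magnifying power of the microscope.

240

The overall magnification of a compound microscope is the product of the objective and eyepiece magnifications:
M = M_obj x M_eye = 40 x 6 = 240.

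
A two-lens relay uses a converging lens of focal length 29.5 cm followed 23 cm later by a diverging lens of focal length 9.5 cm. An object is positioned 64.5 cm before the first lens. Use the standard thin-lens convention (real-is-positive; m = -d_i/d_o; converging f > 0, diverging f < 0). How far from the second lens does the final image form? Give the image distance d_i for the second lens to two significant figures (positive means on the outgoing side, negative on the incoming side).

-14 cm

First lens: d_i1 = 1/(1/29.5 - 1/64.5) = 54.364 cm.
This image would form 54.364 cm past lens 1, i.e. 31.364 cm beyond lens 2, so it is a virtual object for lens 2: d_o2 = 23 - 54.364 = -31.364 cm.
Second lens: d_i2 = 1/(1/(-9.5) - 1/(-31.364)) = -13.628 cm.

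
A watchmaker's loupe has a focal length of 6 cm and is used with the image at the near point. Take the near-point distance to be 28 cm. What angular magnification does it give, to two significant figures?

5.7

M = 1 + D/f = 1 + 28/6 = 5.667.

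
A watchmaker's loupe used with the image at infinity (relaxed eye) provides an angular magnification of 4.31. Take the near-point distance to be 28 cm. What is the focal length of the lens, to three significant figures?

6.50 cm

For the image at infinity, M = D/f.
f = D/M = 28/4.31 = 6.497 cm.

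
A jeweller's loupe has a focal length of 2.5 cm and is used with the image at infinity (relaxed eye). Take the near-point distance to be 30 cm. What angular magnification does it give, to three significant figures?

12.0

M = D/f = 30/2.5 = 12.000.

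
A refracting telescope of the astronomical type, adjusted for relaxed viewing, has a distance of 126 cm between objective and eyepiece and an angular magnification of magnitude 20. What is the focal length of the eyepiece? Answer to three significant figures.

In normal adjustment the tube length equals f_obj + f_eye and |M| = f_obj/f_eye.
So f_obj = 20 f_eye and 20 f_eye + f_eye = 126 cm, giving f_eye = 126/21 = 6.000 cm and f_obj = 120.000 cm.

6.00 cm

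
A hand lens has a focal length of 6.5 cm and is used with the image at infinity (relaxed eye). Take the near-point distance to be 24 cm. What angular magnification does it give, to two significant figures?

3.7

M = D/f = 24/6.5 = 3.692.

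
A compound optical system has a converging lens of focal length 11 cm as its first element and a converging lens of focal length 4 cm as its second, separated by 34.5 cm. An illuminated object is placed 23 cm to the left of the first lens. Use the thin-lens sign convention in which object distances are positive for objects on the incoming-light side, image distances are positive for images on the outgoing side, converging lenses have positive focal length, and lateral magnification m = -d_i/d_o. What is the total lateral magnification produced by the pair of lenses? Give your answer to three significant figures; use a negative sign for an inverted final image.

Applying the thin-lens equation to the first lens, 1/11 = 1/23 + 1/d_i1, which gives d_i1 = 21.083 cm.
Its lateral magnification is m_1 = -d_i1/d_o1 = -(21.083)/23 = -0.9167.
Object distance for lens 2: d_o2 = 34.5 - 21.083 = 13.417 cm.
Applying the thin-lens equation again with f_2 = 4 cm and d_o2 = 13.417 cm gives d_i2 = 5.699 cm.
m_2 = -(5.699)/(13.417) = -0.4248.
Total m = m_1 x m_2 = (-0.9167)(-0.4248) = 0.3894.

0.389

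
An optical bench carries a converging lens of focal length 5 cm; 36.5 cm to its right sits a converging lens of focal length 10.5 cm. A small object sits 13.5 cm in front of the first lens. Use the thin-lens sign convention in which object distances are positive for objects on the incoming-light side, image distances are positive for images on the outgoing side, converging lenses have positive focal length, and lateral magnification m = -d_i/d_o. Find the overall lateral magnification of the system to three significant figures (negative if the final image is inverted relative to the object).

Lens 1: 1/d_i1 = 1/f_1 - 1/d_o1 = 1/5 - 1/13.5 = 0.12593 cm^-1, so d_i1 = 7.941 cm.
m_1 = -(7.941)/13.5 = -0.5882.
That image sits 28.559 cm in front of the second lens, so d_o2 = 28.559 cm.
Lens 2: 1/d_i2 = 1/f_2 - 1/d_o2 = 1/10.5 - 1/(28.559) = 0.06022 cm^-1, so d_i2 = 16.605 cm.
m_2 = -(16.605)/(28.559) = -0.5814.
Total m = m_1 x m_2 = (-0.5882)(-0.5814) = 0.3420.

0.342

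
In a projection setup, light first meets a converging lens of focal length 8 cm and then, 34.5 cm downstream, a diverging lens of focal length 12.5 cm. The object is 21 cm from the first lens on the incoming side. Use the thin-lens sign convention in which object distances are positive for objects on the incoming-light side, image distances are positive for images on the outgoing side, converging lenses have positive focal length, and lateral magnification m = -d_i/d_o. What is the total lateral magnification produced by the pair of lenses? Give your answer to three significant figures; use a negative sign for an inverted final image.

-0.226

Applying the thin-lens equation to the first lens, 1/8 = 1/21 + 1/d_i1, which gives d_i1 = 12.923 cm.
Its lateral magnification is m_1 = -d_i1/d_o1 = -(12.923)/21 = -0.6154.
Object distance for lens 2: d_o2 = 34.5 - 12.923 = 21.577 cm.
Applying the thin-lens equation again with f_2 = -12.5 cm and d_o2 = 21.577 cm gives d_i2 = -7.915 cm.
m_2 = -(-7.915)/(21.577) = 0.3668.
Total m = m_1 x m_2 = (-0.6154)(0.3668) = -0.2257.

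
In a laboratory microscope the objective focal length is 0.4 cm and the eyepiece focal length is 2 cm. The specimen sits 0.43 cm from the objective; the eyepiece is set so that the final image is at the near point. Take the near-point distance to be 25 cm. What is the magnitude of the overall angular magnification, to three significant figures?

180

Objective: 1/d_i = 1/f_obj - 1/d_o = 1/0.4 - 1/0.43 = 0.17442 cm^-1, so d_i = 5.733 cm.
m_obj = -d_i/d_o = -5.733/0.43 = -13.333.
Eyepiece angular magnification (image at near point): M_eye = 1 + D/f_e = 1 + 25/2 = 13.500.
Overall M = m_obj x M_eye = (-13.333)(13.500) = -180.00.
|M| = 180.00.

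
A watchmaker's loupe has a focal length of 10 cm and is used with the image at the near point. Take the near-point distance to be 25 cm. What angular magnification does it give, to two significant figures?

M = 1 + D/f = 1 + 25/10 = 3.500.

3.5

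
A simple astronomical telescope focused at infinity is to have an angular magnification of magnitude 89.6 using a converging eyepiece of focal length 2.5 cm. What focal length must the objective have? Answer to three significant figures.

|M| = f_obj/|f_eye|, so f_obj = |M| x |f_eye| = 89.6 x 2.5 = 224.000 cm.

224 cm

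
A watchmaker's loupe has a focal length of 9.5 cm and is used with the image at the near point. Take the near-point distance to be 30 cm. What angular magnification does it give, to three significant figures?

M = 1 + D/f = 1 + 30/9.5 = 4.158.

4.16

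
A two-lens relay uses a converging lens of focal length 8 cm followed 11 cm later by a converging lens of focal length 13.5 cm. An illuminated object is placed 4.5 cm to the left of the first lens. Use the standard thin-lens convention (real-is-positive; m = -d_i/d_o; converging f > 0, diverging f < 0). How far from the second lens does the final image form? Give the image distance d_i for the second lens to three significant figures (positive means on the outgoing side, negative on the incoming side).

36.9 cm

First lens: d_i1 = 1/(1/8 - 1/4.5) = -10.286 cm.
With d_i1 < 0 the first image is virtual and lies on the object side; the object distance for lens 2 is d_o2 = 11 - (-10.286) = 21.286 cm.
Second lens: d_i2 = 1/(1/13.5 - 1/(21.286)) = 36.908 cm.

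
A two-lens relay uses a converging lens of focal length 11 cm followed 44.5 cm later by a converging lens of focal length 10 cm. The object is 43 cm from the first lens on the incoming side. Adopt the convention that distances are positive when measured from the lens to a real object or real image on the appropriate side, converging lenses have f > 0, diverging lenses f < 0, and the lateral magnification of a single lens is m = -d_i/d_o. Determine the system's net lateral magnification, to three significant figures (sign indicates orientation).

0.174

Lens 1: 1/d_i1 = 1/f_1 - 1/d_o1 = 1/11 - 1/43 = 0.06765 cm^-1, so d_i1 = 14.781 cm.
m_1 = -(14.781)/43 = -0.3438.
That image sits 29.719 cm in front of the second lens, so d_o2 = 29.719 cm.
Lens 2: 1/d_i2 = 1/f_2 - 1/d_o2 = 1/10 - 1/(29.719) = 0.06635 cm^-1, so d_i2 = 15.071 cm.
m_2 = -(15.071)/(29.719) = -0.5071.
The system's lateral magnification is m_1 m_2 = (-0.3438)(-0.5071) = 0.1743.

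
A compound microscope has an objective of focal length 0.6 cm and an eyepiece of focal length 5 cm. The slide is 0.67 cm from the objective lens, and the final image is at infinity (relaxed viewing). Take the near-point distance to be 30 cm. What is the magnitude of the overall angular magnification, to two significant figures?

51

Objective: 1/d_i = 1/f_obj - 1/d_o = 1/0.6 - 1/0.67 = 0.17413 cm^-1, so d_i = 5.743 cm.
m_obj = -d_i/d_o = -5.743/0.67 = -8.571.
Eyepiece angular magnification (image at infinity): M_eye = D/f_e = 30/5 = 6.000.
Overall M = m_obj x M_eye = (-8.571)(6.000) = -51.43.
|M| = 51.43.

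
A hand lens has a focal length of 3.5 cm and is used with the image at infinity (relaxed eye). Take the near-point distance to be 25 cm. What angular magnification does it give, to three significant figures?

7.14

M = D/f = 25/3.5 = 7.143.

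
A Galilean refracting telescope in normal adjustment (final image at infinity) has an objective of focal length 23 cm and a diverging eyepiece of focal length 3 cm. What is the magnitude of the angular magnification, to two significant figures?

|M| = f_obj/|f_eye| = 23/3 = 7.667.

7.7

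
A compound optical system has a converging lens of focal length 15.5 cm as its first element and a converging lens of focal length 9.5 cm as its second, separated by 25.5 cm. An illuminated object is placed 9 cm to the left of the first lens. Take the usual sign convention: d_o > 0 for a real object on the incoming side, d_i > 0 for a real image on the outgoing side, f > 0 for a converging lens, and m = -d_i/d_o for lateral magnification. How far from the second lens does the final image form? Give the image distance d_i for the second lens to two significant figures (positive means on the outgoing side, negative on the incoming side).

12 cm

Lens 1: 1/d_i1 = 1/f_1 - 1/d_o1 = 1/15.5 - 1/9 = -0.04659 cm^-1, so d_i1 = -21.462 cm.
The intermediate image is virtual, 21.462 cm to the left of lens 1, so d_o2 = L - d_i1 = 25.5 - (-21.462) = 46.962 cm.
Lens 2: 1/d_i2 = 1/f_2 - 1/d_o2 = 1/9.5 - 1/(46.962) = 0.08397 cm^-1, so d_i2 = 11.909 cm.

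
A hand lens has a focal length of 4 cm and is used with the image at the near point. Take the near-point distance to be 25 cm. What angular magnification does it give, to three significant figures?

M = 1 + D/f = 1 + 25/4 = 7.250.

7.25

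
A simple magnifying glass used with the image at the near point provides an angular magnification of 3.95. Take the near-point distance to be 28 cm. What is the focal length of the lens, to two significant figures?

For the image at the near point, M = 1 + D/f.
f = D/(M - 1) = 28/(3.95 - 1) = 9.492 cm.

9.5 cm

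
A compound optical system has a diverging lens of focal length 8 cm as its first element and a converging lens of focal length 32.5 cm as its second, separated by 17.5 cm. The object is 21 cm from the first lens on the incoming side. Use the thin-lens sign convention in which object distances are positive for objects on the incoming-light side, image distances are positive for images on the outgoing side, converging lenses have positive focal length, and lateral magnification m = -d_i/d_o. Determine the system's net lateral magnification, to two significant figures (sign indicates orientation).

0.97

Applying the thin-lens equation to the first lens, 1/(-8) = 1/21 + 1/d_i1, which gives d_i1 = -5.793 cm.
Its lateral magnification is m_1 = -d_i1/d_o1 = -(-5.793)/21 = 0.2759.
With d_i1 < 0 the first image is virtual and lies on the object side; the object distance for lens 2 is d_o2 = 17.5 - (-5.793) = 23.293 cm.
Applying the thin-lens equation again with f_2 = 32.5 cm and d_o2 = 23.293 cm gives d_i2 = -82.224 cm.
m_2 = -(-82.224)/(23.293) = 3.5300.
Overall magnification: m = m_1 m_2 = 0.9738.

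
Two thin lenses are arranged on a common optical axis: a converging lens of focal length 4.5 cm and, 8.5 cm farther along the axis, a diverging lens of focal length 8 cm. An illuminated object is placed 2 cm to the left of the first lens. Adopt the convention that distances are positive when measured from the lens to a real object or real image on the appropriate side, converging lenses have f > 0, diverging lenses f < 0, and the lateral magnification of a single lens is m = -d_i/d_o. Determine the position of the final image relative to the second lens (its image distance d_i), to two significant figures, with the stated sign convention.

-4.8 cm

Lens 1: 1/d_i1 = 1/f_1 - 1/d_o1 = 1/4.5 - 1/2 = -0.27778 cm^-1, so d_i1 = -3.600 cm.
The intermediate image is virtual, 3.600 cm to the left of lens 1, so d_o2 = L - d_i1 = 8.5 - (-3.600) = 12.100 cm.
Lens 2: 1/d_i2 = 1/f_2 - 1/d_o2 = 1/(-8) - 1/(12.100) = -0.20764 cm^-1, so d_i2 = -4.816 cm.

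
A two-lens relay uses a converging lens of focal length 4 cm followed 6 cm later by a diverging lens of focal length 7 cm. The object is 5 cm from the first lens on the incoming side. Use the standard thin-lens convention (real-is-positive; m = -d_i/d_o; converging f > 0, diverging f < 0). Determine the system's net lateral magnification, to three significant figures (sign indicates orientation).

Applying the thin-lens equation to the first lens, 1/4 = 1/5 + 1/d_i1, which gives d_i1 = 20.000 cm.
Its lateral magnification is m_1 = -d_i1/d_o1 = -(20.000)/5 = -4.0000.
Since 20.000 cm > 6 cm, the first image lies past the second lens and serves as a virtual object: d_o2 = L - d_i1 = -14.000 cm.
Applying the thin-lens equation again with f_2 = -7 cm and d_o2 = -14.000 cm gives d_i2 = -14.000 cm.
m_2 = -(-14.000)/(-14.000) = -1.0000.
Total m = m_1 x m_2 = (-4.0000)(-1.0000) = 4.0000.

4.00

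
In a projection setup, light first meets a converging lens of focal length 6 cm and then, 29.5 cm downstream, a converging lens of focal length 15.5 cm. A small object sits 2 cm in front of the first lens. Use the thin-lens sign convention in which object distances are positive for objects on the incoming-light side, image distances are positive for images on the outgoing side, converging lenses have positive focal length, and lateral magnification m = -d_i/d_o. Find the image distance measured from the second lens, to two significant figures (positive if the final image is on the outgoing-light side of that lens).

30 cm

Applying the thin-lens equation to the first lens, 1/6 = 1/2 + 1/d_i1, which gives d_i1 = -3.000 cm.
With d_i1 < 0 the first image is virtual and lies on the object side; the object distance for lens 2 is d_o2 = 29.5 - (-3.000) = 32.500 cm.
Applying the thin-lens equation again with f_2 = 15.5 cm and d_o2 = 32.500 cm gives d_i2 = 29.632 cm.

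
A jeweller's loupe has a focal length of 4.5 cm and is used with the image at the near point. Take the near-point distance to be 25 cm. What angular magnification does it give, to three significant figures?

M = 1 + D/f = 1 + 25/4.5 = 6.556.

6.56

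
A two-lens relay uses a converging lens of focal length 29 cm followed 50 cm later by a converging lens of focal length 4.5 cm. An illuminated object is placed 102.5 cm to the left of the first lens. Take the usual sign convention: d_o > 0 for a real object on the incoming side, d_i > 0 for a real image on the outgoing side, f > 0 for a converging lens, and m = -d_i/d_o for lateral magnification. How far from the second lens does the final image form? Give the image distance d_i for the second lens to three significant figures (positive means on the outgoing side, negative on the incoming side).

First lens: d_i1 = 1/(1/29 - 1/102.5) = 40.442 cm.
Object distance for lens 2: d_o2 = 50 - 40.442 = 9.558 cm.
Second lens: d_i2 = 1/(1/4.5 - 1/(9.558)) = 8.504 cm.

8.50 cm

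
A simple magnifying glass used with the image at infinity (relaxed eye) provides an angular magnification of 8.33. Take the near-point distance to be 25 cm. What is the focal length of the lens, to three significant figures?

3.00 cm

For the image at infinity, M = D/f.
f = D/M = 25/8.33 = 3.001 cm.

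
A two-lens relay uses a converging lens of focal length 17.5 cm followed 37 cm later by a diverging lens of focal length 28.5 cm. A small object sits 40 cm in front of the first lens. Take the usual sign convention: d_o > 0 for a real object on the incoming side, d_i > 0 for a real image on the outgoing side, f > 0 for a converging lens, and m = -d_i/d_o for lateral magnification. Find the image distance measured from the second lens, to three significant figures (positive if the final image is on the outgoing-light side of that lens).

-4.88 cm

First lens: d_i1 = 1/(1/17.5 - 1/40) = 31.111 cm.
The intermediate image is 31.111 cm to the right of lens 1, so d_o2 = L - d_i1 = 37 - 31.111 = 5.889 cm.
Second lens: d_i2 = 1/(1/(-28.5) - 1/(5.889)) = -4.880 cm.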